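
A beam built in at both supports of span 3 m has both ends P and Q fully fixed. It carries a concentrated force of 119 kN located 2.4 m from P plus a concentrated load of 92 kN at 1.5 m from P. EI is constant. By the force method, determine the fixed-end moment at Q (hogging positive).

M_Q = 80.2 kN·m

Release both end moments; the primary structure is a simply-supported span PQ with redundants M_P and M_Q.
Simple-span end rotations at P and Q under the given loads:
  at P: point load 119 at a = 2.4: Pab(L + b)/(6LEI) = 34.27/EI
  at Q: point load 119 at a = 2.4: Pab(L + a)/(6LEI) = 51.41/EI
  at P: point load 92 at a = 1.5: Pab(L + b)/(6LEI) = 51.75/EI
  at Q: point load 92 at a = 1.5: Pab(L + a)/(6LEI) = 51.75/EI
  θ_P0 = 86.02/EI,  θ_Q0 = 103.2/EI
Flexibility coefficients: a unit moment at one end gives L/(3EI) there and L/(6EI) at the far end, so f₁₁ = f₂₂ = 1/EI and f₁₂ = f₂₁ = 0.5/EI.
Compatibility — zero rotation at each built-in end:
  1 M_P + 0.5 M_Q = 86.02
  0.5 M_P + 1 M_Q = 103.2
Solving the pair gives M_P = 45.92 kN·m and M_Q = 80.2 kN·m (hogging).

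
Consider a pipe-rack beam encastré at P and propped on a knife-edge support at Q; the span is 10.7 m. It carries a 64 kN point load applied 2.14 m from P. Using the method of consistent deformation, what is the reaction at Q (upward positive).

Choose R_Q as the redundant. The primary structure is the cantilever fixed at P.
Primary-structure tip deflection at Q by superposition:
  point load 64 at a = 2.14: Pa²(3L − a)/(6EI) = 1464/EI
Flexibility coefficient — unit upward force at Q: δ_{QQ} = L³/(3EI) = 408.3/EI.
The prop prevents deflection at Q: R_Q = δ_0/δ_{QQ} = 1464/408.3 = 3.584 kN.

R_Q = 3.584 kN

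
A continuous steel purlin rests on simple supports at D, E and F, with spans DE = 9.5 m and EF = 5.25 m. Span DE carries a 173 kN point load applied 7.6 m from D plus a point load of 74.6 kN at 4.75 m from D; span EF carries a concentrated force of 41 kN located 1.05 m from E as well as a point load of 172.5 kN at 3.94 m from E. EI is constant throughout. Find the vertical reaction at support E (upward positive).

R_E = 336.3 kN

Insert a hinge at E; M_E is the redundant, and each span becomes simply supported.
Discontinuity in slope at E on the released structure — sum the simple-span end rotations:
  span DE: point load 173 at a = 7.6: Pab(L + a)/(6LEI) = 749.4/EI
  span DE: point load 74.6 at a = 4.75: Pab(L + a)/(6LEI) = 420.8/EI
  span EF: point load 41 at a = 1.05: Pab(L + b)/(6LEI) = 54.24/EI
  span EF: point load 172.5 at a = 3.94: Pab(L + b)/(6LEI) = 185.4/EI
  relative rotation θ_0 = (1170 + 239.7)/EI = 1410/EI
A unit hogging moment at E produces rotation L₁/(3EI) + L₂/(3EI) = 4.917/EI.
Compatibility: M_E·(L₁+L₂)/(3EI) = θ_0, giving M_E = 286.8 kN·m (hogging).
Span DE, ΣM about D with M_E applied at E: R_E^{DE}·9.5 = 1669 + 286.8, so R_E^{DE} = 205.9 kN and R_D = 247.6 − 205.9 = 41.72 kN.
Span EF, ΣM about F: R_E^{EF}·5.25 = 398.2 + 286.8, so R_E^{EF} = 130.5 kN and R_F = 213.5 − 130.5 = 83.04 kN.
R_E = 205.9 + 130.5 = 336.3 kN.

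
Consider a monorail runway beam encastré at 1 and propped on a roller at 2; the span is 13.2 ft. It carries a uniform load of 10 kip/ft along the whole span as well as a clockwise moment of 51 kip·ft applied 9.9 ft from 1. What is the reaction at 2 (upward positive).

R_2 = 54.93 kip

Choose R_2 as the redundant. The primary structure is the cantilever fixed at 1.
Deflection at 2 on the released cantilever, summing each load's contribution:
  UDL 10: wL⁴/(8EI) = 37949/EI
  clockwise couple 51 at a = 9.9: M₀a(2L − a)/(2EI) = 4165/EI
  δ_0 = 42115/EI
Flexibility coefficient — unit upward force at 2: δ_{22} = L³/(3EI) = 766.7/EI.
The prop prevents deflection at 2: R_2 = δ_0/δ_{22} = 42115/766.7 = 54.93 kip.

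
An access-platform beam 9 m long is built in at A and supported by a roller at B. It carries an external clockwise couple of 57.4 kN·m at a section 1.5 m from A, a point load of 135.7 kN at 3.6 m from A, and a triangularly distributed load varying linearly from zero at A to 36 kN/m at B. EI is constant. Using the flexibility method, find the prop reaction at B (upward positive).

R_B = 120.2 kN

Remove the prop at B; the released (primary) structure is a cantilever built in at A.
Deflection at B on the released cantilever, summing each load's contribution:
  clockwise couple 57.4 at a = 1.5: M₀a(2L − a)/(2EI) = 710.3/EI
  point load 135.7 at a = 3.6: Pa²(3L − a)/(6EI) = 6859/EI
  triangular load, peak 36 at the free end: 11w₀L⁴/(120EI) = 21651/EI
  δ_0 = 29220/EI
Tip deflection under a unit load at B: L³/(3EI) = 243/EI.
Compatibility at B: δ_0 − R_B·δ_{BB} = 0, so R_B = 29220/243 = 120.2 kN.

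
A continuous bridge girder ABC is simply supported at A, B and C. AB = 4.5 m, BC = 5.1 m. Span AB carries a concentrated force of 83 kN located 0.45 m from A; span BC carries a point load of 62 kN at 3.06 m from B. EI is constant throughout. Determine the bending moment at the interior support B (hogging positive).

M_B = 36.89 kN·m

Take M_B as the redundant. Released structure: two simple spans AB and BC with a hinge at B.
Discontinuity in slope at B on the released structure — sum the simple-span end rotations:
  span AB: point load 83 at a = 0.45: Pab(L + a)/(6LEI) = 27.73/EI
  span BC: point load 62 at a = 3.06: Pab(L + b)/(6LEI) = 90.31/EI
  relative rotation θ_0 = (27.73 + 90.31)/EI = 118/EI
A unit hogging moment at B produces rotation L₁/(3EI) + L₂/(3EI) = 3.2/EI.
Compatibility: M_B·(L₁+L₂)/(3EI) = θ_0, giving M_B = 36.89 kN·m (hogging).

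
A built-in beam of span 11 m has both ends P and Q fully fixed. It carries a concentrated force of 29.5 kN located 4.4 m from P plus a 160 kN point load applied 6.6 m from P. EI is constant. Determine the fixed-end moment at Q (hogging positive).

M_Q = 284.6 kN·m

Release both end moments; the primary structure is a simply-supported span PQ with redundants M_P and M_Q.
On the primary (simply-supported) span, the end slopes from the loading are:
  at P: point load 29.5 at a = 4.4: Pab(L + b)/(6LEI) = 228.4/EI
  at Q: point load 29.5 at a = 4.4: Pab(L + a)/(6LEI) = 199.9/EI
  at P: point load 160 at a = 6.6: Pab(L + b)/(6LEI) = 1084/EI
  at Q: point load 160 at a = 6.6: Pab(L + a)/(6LEI) = 1239/EI
  θ_P0 = 1313/EI,  θ_Q0 = 1439/EI
Flexibility coefficients: a unit moment at one end gives L/(3EI) there and L/(6EI) at the far end, so f₁₁ = f₂₂ = 3.667/EI and f₁₂ = f₂₁ = 1.833/EI.
Compatibility — zero rotation at each built-in end:
  3.667 M_P + 1.833 M_Q = 1313
  1.833 M_P + 3.667 M_Q = 1439
Solving the pair gives M_P = 215.7 kN·m and M_Q = 284.6 kN·m (hogging).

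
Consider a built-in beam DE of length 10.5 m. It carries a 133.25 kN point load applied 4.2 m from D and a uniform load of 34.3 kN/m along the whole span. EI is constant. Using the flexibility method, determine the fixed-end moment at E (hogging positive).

Release both end moments; the primary structure is a simply-supported span DE with redundants M_D and M_E.
On the primary (simply-supported) span, the end slopes from the loading are:
  at D: point load 133.25 at a = 4.2: Pab(L + b)/(6LEI) = 940.2/EI
  at E: point load 133.25 at a = 4.2: Pab(L + a)/(6LEI) = 822.7/EI
  at D: UDL 34.3: wL³/(24EI) = 1654/EI
  at E: UDL 34.3: wL³/(24EI) = 1654/EI
  θ_D0 = 2595/EI,  θ_E0 = 2477/EI
Flexibility coefficients: a unit moment at one end gives L/(3EI) there and L/(6EI) at the far end, so f₁₁ = f₂₂ = 3.5/EI and f₁₂ = f₂₁ = 1.75/EI.
Compatibility — zero rotation at each built-in end:
  3.5 M_D + 1.75 M_E = 2595
  1.75 M_D + 3.5 M_E = 2477
Solving the pair gives M_D = 516.6 kN·m and M_E = 449.4 kN·m (hogging).

M_E = 449.4 kN·m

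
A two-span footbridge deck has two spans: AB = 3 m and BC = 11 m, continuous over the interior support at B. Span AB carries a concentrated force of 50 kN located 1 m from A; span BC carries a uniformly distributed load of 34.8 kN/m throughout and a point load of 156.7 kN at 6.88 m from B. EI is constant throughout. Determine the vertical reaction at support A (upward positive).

Release continuity at B by inserting a hinge; the redundant is the internal moment M_B. The primary structure is two simply-supported spans AB and BC.
Discontinuity in slope at B on the released structure — sum the simple-span end rotations:
  span AB: point load 50 at a = 1: Pab(L + a)/(6LEI) = 22.22/EI
  span BC: UDL 34.8: wL³/(24EI) = 1930/EI
  span BC: point load 156.7 at a = 6.88: Pab(L + b)/(6LEI) = 1018/EI
  relative rotation θ_0 = (22.22 + 2948)/EI = 2970/EI
A unit hogging moment at B produces rotation L₁/(3EI) + L₂/(3EI) = 4.667/EI.
Compatibility: M_B·(L₁+L₂)/(3EI) = θ_0, giving M_B = 636.4 kN·m (hogging).
Span AB, ΣM about A with M_B applied at B: R_B^{AB}·3 = 50 + 636.4, so R_B^{AB} = 228.8 kN and R_A = 50 − 228.8 = -178.8 kN.

R_A = -178.8 kN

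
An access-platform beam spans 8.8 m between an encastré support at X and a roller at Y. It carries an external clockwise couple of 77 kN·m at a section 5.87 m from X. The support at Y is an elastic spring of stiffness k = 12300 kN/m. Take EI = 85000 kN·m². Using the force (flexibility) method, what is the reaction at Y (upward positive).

R_Y = 11.33 kN

Take the reaction at Y as the redundant and release it; the primary structure is a cantilever fixed at X.
Primary-structure tip deflection at Y by superposition:
  clockwise couple 77 at a = 5.87: M₀a(2L − a)/(2EI) = 2651/EI
Tip deflection under a unit load at Y: L³/(3EI) = 227.2/EI.
With EI = 85000 kN·m²: δ_0 = 0.031187 m and δ_{YY} = 0.002672 m/kN.
Compatibility — the spring shortens by R_Y/k under the reaction it provides: δ_0 − R_Y·δ_{YY} = R_Y/k. With 1/k = 0.000081 m/kN, R_Y = δ_0 / (δ_{YY} + 1/k) = 0.031187 / (0.002672 + 0.000081) = 11.33 kN.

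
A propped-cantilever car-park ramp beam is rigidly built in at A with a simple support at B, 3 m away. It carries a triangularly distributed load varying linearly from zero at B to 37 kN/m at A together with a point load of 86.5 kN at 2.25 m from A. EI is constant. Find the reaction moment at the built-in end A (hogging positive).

Release the roller at B. Primary structure: cantilever fixed at A.
Primary-structure tip deflection at B by superposition:
  triangular load, peak 37 at the fixed end: w₀L⁴/(30EI) = 99.9/EI
  point load 86.5 at a = 2.25: Pa²(3L − a)/(6EI) = 492.6/EI
  δ_0 = 592.5/EI
Flexibility coefficient — unit upward force at B: δ_{BB} = L³/(3EI) = 9/EI.
The prop prevents deflection at B: R_B = δ_0/δ_{BB} = 592.5/9 = 65.84 kN.
Moment equilibrium about A: M_A = Σ(load moments about A) − R_B·L = 250.1 − 65.84×3 = 52.61 kN·m.

M_A = 52.61 kN·m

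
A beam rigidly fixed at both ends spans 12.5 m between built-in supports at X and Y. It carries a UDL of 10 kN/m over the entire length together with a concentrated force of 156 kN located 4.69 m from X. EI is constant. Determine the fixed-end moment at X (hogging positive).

M_X = 415.8 kN·m

Release both end moments; the primary structure is a simply-supported span XY with redundants M_X and M_Y.
Simple-span end rotations at X and Y under the given loads:
  at X: UDL 10: wL³/(24EI) = 813.8/EI
  at Y: UDL 10: wL³/(24EI) = 813.8/EI
  at X: point load 156 at a = 4.69: Pab(L + b)/(6LEI) = 1547/EI
  at Y: point load 156 at a = 4.69: Pab(L + a)/(6LEI) = 1310/EI
  θ_X0 = 2361/EI,  θ_Y0 = 2123/EI
Flexibility coefficients: a unit moment at one end gives L/(3EI) there and L/(6EI) at the far end, so f₁₁ = f₂₂ = 4.167/EI and f₁₂ = f₂₁ = 2.083/EI.
Compatibility — zero rotation at each built-in end:
  4.167 M_X + 2.083 M_Y = 2361
  2.083 M_X + 4.167 M_Y = 2123
Solving the pair gives M_X = 415.8 kN·m and M_Y = 301.7 kN·m (hogging).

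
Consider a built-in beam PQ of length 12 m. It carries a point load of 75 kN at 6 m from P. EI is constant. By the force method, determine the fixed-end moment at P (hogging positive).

Release both end moments; the primary structure is a simply-supported span PQ with redundants M_P and M_Q.
End rotations of the released simple span under the applied load (×1/EI):
  at P: point load 75 at a = 6: Pab(L + b)/(6LEI) = 675/EI
  at Q: point load 75 at a = 6: Pab(L + a)/(6LEI) = 675/EI
  θ_P0 = 675/EI,  θ_Q0 = 675/EI
Flexibility coefficients: a unit moment at one end gives L/(3EI) there and L/(6EI) at the far end, so f₁₁ = f₂₂ = 4/EI and f₁₂ = f₂₁ = 2/EI.
Compatibility — zero rotation at each built-in end:
  4 M_P + 2 M_Q = 675
  2 M_P + 4 M_Q = 675
Solving the pair gives M_P = 112.5 kN·m and M_Q = 112.5 kN·m (hogging).

M_P = 112.5 kN·m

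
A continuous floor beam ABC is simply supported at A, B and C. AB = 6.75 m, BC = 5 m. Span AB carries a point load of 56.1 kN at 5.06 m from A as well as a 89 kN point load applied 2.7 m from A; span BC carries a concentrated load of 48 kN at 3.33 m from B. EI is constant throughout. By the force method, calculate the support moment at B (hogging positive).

Insert a hinge at B; M_B is the redundant, and each span becomes simply supported.
Discontinuity in slope at B on the released structure — sum the simple-span end rotations:
  span AB: point load 56.1 at a = 5.06: Pab(L + a)/(6LEI) = 139.9/EI
  span AB: point load 89 at a = 2.7: Pab(L + a)/(6LEI) = 227.1/EI
  span BC: point load 48 at a = 3.33: Pab(L + b)/(6LEI) = 59.35/EI
  relative rotation θ_0 = (367 + 59.35)/EI = 426.3/EI
A unit hogging moment at B produces rotation L₁/(3EI) + L₂/(3EI) = 3.917/EI.
Compatibility: M_B·(L₁+L₂)/(3EI) = θ_0, giving M_B = 108.8 kN·m (hogging).

M_B = 108.8 kN·m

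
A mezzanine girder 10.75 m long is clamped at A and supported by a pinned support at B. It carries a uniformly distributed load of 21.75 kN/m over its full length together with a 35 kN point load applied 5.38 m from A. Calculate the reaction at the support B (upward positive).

R_B = 98.64 kN

Choose R_B as the redundant. The primary structure is the cantilever fixed at A.
Free-end deflection of the primary structure under the applied loading (downward +):
  UDL 21.75: wL⁴/(8EI) = 36308/EI
  point load 35 at a = 5.38: Pa²(3L − a)/(6EI) = 4537/EI
  δ_0 = 40845/EI
Tip deflection under a unit load at B: L³/(3EI) = 414.1/EI.
Compatibility at B: δ_0 − R_B·δ_{BB} = 0, so R_B = 40845/414.1 = 98.64 kN.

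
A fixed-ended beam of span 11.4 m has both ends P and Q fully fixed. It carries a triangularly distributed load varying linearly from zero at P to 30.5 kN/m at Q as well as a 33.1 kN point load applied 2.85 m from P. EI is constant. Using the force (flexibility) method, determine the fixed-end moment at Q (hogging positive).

Release both end moments; the primary structure is a simply-supported span PQ with redundants M_P and M_Q.
Simple-span end rotations at P and Q under the given loads:
  at P: triangular load, peak 30.5: 7w₀L³/(360EI) = 878.6/EI
  at Q: triangular load, peak 30.5: w₀L³/(45EI) = 1004/EI
  at P: point load 33.1 at a = 2.85: Pab(L + b)/(6LEI) = 235.2/EI
  at Q: point load 33.1 at a = 2.85: Pab(L + a)/(6LEI) = 168/EI
  θ_P0 = 1114/EI,  θ_Q0 = 1172/EI
Flexibility coefficients: a unit moment at one end gives L/(3EI) there and L/(6EI) at the far end, so f₁₁ = f₂₂ = 3.8/EI and f₁₂ = f₂₁ = 1.9/EI.
Compatibility — zero rotation at each built-in end:
  3.8 M_P + 1.9 M_Q = 1114
  1.9 M_P + 3.8 M_Q = 1172
Solving the pair gives M_P = 185.2 kN·m and M_Q = 215.9 kN·m (hogging).

M_Q = 215.9 kN·m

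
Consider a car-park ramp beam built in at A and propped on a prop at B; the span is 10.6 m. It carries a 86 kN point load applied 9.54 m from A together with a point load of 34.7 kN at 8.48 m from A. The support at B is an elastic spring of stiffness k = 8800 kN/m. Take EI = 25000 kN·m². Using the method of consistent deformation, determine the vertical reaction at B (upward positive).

R_B = 96.88 kN

Release the roller at B. Primary structure: cantilever fixed at A.
Deflection at B on the released cantilever, summing each load's contribution:
  point load 86 at a = 9.54: Pa²(3L − a)/(6EI) = 29038/EI
  point load 34.7 at a = 8.48: Pa²(3L − a)/(6EI) = 9698/EI
  δ_0 = 38737/EI
Tip deflection under a unit load at B: L³/(3EI) = 397/EI.
With EI = 25000 kN·m²: δ_0 = 1.5495 m and δ_{BB} = 0.01588 m/kN.
Compatibility — the spring shortens by R_B/k under the reaction it provides: δ_0 − R_B·δ_{BB} = R_B/k. With 1/k = 0.000114 m/kN, R_B = δ_0 / (δ_{BB} + 1/k) = 1.5495 / (0.01588 + 0.000114) = 96.88 kN.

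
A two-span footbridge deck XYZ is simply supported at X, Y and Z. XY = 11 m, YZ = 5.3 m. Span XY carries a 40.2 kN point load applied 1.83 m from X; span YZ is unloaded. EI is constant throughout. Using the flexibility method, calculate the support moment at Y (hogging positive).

M_Y = 24.14 kN·m

Take M_Y as the redundant. Released structure: two simple spans XY and YZ with a hinge at Y.
Rotations at Y on the released spans (each span's end-slope, ×1/EI):
  span XY: point load 40.2 at a = 1.83: Pab(L + a)/(6LEI) = 131.1/EI
  relative rotation θ_0 = (131.1 + 0)/EI = 131.1/EI
A unit hogging moment at Y produces rotation L₁/(3EI) + L₂/(3EI) = 5.433/EI.
Compatibility: M_Y·(L₁+L₂)/(3EI) = θ_0, giving M_Y = 24.14 kN·m (hogging).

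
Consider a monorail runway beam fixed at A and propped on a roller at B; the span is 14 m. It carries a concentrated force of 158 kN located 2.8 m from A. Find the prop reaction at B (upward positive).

R_B = 8.848 kN

Release the roller at B. Primary structure: cantilever fixed at A.
Free-end deflection of the primary structure under the applied loading (downward +):
  point load 158 at a = 2.8: Pa²(3L − a)/(6EI) = 8093/EI
Tip deflection under a unit load at B: L³/(3EI) = 914.7/EI.
The prop prevents deflection at B: R_B = δ_0/δ_{BB} = 8093/914.7 = 8.848 kN.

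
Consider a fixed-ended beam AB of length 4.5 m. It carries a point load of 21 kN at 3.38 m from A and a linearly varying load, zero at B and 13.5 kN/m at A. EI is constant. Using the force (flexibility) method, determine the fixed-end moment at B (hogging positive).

M_B = 22.38 kN·m

Release both end moments; the primary structure is a simply-supported span AB with redundants M_A and M_B.
Simple-span end rotations at A and B under the given loads:
  at A: point load 21 at a = 3.38: Pab(L + b)/(6LEI) = 16.55/EI
  at B: point load 21 at a = 3.38: Pab(L + a)/(6LEI) = 23.2/EI
  at A: triangular load, peak 13.5: w₀L³/(45EI) = 27.34/EI
  at B: triangular load, peak 13.5: 7w₀L³/(360EI) = 23.92/EI
  θ_A0 = 43.88/EI,  θ_B0 = 47.12/EI
Flexibility coefficients: a unit moment at one end gives L/(3EI) there and L/(6EI) at the far end, so f₁₁ = f₂₂ = 1.5/EI and f₁₂ = f₂₁ = 0.75/EI.
Compatibility — zero rotation at each built-in end:
  1.5 M_A + 0.75 M_B = 43.88
  0.75 M_A + 1.5 M_B = 47.12
Solving the pair gives M_A = 18.07 kN·m and M_B = 22.38 kN·m (hogging).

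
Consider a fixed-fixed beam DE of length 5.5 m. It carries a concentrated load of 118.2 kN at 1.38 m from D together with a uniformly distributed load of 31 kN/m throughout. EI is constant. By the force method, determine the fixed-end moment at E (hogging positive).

M_E = 108.8 kN·m

Release both end moments; the primary structure is a simply-supported span DE with redundants M_D and M_E.
End rotations of the released simple span under the applied load (×1/EI):
  at D: point load 118.2 at a = 1.38: Pab(L + b)/(6LEI) = 195.9/EI
  at E: point load 118.2 at a = 1.38: Pab(L + a)/(6LEI) = 140.1/EI
  at D: UDL 31: wL³/(24EI) = 214.9/EI
  at E: UDL 31: wL³/(24EI) = 214.9/EI
  θ_D0 = 410.8/EI,  θ_E0 = 355/EI
Flexibility coefficients: a unit moment at one end gives L/(3EI) there and L/(6EI) at the far end, so f₁₁ = f₂₂ = 1.833/EI and f₁₂ = f₂₁ = 0.9167/EI.
Compatibility — zero rotation at each built-in end:
  1.833 M_D + 0.9167 M_E = 410.8
  0.9167 M_D + 1.833 M_E = 355
Solving the pair gives M_D = 169.7 kN·m and M_E = 108.8 kN·m (hogging).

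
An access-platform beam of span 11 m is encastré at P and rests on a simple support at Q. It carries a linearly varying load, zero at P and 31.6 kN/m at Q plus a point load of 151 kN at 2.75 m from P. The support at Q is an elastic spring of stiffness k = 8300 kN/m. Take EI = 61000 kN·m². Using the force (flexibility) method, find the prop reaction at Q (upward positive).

R_Q = 106.8 kN

Choose R_Q as the redundant. The primary structure is the cantilever fixed at P.
Deflection at Q on the released cantilever, summing each load's contribution:
  triangular load, peak 31.6 at the free end: 11w₀L⁴/(120EI) = 42410/EI
  point load 151 at a = 2.75: Pa²(3L − a)/(6EI) = 5757/EI
  δ_0 = 48167/EI
Flexibility coefficient — unit upward force at Q: δ_{QQ} = L³/(3EI) = 443.7/EI.
With EI = 61000 kN·m²: δ_0 = 0.78963 m and δ_{QQ} = 0.007273 m/kN.
Compatibility — the spring shortens by R_Q/k under the reaction it provides: δ_0 − R_Q·δ_{QQ} = R_Q/k. With 1/k = 0.00012 m/kN, R_Q = δ_0 / (δ_{QQ} + 1/k) = 0.78963 / (0.007273 + 0.00012) = 106.8 kN.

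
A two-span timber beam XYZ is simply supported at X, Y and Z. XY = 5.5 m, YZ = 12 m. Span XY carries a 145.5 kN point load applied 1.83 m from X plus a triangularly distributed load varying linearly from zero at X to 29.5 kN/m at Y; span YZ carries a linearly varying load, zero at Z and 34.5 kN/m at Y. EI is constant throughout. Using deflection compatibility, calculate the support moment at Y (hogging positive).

M_Y = 283 kN·m

Release continuity at Y by inserting a hinge; the redundant is the internal moment M_Y. The primary structure is two simply-supported spans XY and YZ.
End slopes at the hinge Y, treating each span as simply supported:
  span XY: point load 145.5 at a = 1.83: Pab(L + a)/(6LEI) = 217.1/EI
  span XY: triangular load, peak 29.5: w₀L³/(45EI) = 109.1/EI
  span YZ: triangular load, peak 34.5: w₀L³/(45EI) = 1325/EI
  relative rotation θ_0 = (326.1 + 1325)/EI = 1651/EI
A unit hogging moment at Y produces rotation L₁/(3EI) + L₂/(3EI) = 5.833/EI.
Compatibility: M_Y·(L₁+L₂)/(3EI) = θ_0, giving M_Y = 283 kN·m (hogging).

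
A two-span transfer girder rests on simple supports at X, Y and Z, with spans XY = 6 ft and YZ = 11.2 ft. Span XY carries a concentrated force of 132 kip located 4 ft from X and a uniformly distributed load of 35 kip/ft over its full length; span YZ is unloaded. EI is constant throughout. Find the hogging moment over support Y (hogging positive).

M_Y = 106.1 kip·ft

Insert a hinge at Y; M_Y is the redundant, and each span becomes simply supported.
End slopes at the hinge Y, treating each span as simply supported:
  span XY: point load 132 at a = 4: Pab(L + a)/(6LEI) = 293.3/EI
  span XY: UDL 35: wL³/(24EI) = 315/EI
  relative rotation θ_0 = (608.3 + 0)/EI = 608.3/EI
A unit hogging moment at Y produces rotation L₁/(3EI) + L₂/(3EI) = 5.733/EI.
Slope continuity at Y: θ_0 = M_Y·5.733/EI, so M_Y = 608.3/5.733 = 106.1 kip·ft (hogging).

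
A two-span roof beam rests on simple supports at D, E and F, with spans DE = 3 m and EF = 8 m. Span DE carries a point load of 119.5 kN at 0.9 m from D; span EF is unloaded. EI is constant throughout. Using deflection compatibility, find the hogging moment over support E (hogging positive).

M_E = 13.35 kN·m

Release continuity at E by inserting a hinge; the redundant is the internal moment M_E. The primary structure is two simply-supported spans DE and EF.
End slopes at the hinge E, treating each span as simply supported:
  span DE: point load 119.5 at a = 0.9: Pab(L + a)/(6LEI) = 48.94/EI
  relative rotation θ_0 = (48.94 + 0)/EI = 48.94/EI
A unit hogging moment at E produces rotation L₁/(3EI) + L₂/(3EI) = 3.667/EI.
Compatibility: M_E·(L₁+L₂)/(3EI) = θ_0, giving M_E = 13.35 kN·m (hogging).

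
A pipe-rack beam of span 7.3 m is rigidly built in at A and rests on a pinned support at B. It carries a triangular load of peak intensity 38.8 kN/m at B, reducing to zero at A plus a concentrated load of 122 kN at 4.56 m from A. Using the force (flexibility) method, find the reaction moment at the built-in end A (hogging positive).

Release the roller at B. Primary structure: cantilever fixed at A.
Downward deflection at the released point B due to the loads:
  triangular load, peak 38.8 at the free end: 11w₀L⁴/(120EI) = 10100/EI
  point load 122 at a = 4.56: Pa²(3L − a)/(6EI) = 7331/EI
  δ_0 = 17432/EI
Tip deflection under a unit load at B: L³/(3EI) = 129.7/EI.
Compatibility at B: δ_0 − R_B·δ_{BB} = 0, so R_B = 17432/129.7 = 134.4 kN.
Moment equilibrium about A: M_A = Σ(load moments about A) − R_B·L = 1246 − 134.4×7.3 = 264.2 kN·m.

M_A = 264.2 kN·m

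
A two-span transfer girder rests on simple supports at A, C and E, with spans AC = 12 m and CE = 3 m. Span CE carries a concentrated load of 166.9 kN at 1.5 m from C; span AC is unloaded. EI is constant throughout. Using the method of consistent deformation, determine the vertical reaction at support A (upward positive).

Take M_C as the redundant. Released structure: two simple spans AC and CE with a hinge at C.
Rotations at C on the released spans (each span's end-slope, ×1/EI):
  span CE: point load 166.9 at a = 1.5: Pab(L + b)/(6LEI) = 93.88/EI
  relative rotation θ_0 = (0 + 93.88)/EI = 93.88/EI
A unit hogging moment at C produces rotation L₁/(3EI) + L₂/(3EI) = 5/EI.
Compatibility: M_C·(L₁+L₂)/(3EI) = θ_0, giving M_C = 18.78 kN·m (hogging).
Span AC, ΣM about A with M_C applied at C: R_C^{AC}·12 = 0 + 18.78, so R_C^{AC} = 1.565 kN and R_A = 0 − 1.565 = -1.565 kN.

R_A = -1.565 kN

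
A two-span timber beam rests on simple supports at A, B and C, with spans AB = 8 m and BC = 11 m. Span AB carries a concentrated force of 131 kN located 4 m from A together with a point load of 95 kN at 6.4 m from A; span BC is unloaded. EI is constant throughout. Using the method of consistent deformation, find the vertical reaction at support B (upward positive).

Take M_B as the redundant. Released structure: two simple spans AB and BC with a hinge at B.
Rotations at B on the released spans (each span's end-slope, ×1/EI):
  span AB: point load 131 at a = 4: Pab(L + a)/(6LEI) = 524/EI
  span AB: point load 95 at a = 6.4: Pab(L + a)/(6LEI) = 291.8/EI
  relative rotation θ_0 = (815.8 + 0)/EI = 815.8/EI
A unit hogging moment at B produces rotation L₁/(3EI) + L₂/(3EI) = 6.333/EI.
Compatibility: M_B·(L₁+L₂)/(3EI) = θ_0, giving M_B = 128.8 kN·m (hogging).
Span AB, ΣM about A with M_B applied at B: R_B^{AB}·8 = 1132 + 128.8, so R_B^{AB} = 157.6 kN and R_A = 226 − 157.6 = 68.4 kN.
Span BC, ΣM about C: R_B^{BC}·11 = 0 + 128.8, so R_B^{BC} = 11.71 kN and R_C = 0 − 11.71 = -11.71 kN.
R_B = 157.6 + 11.71 = 169.3 kN.

R_B = 169.3 kN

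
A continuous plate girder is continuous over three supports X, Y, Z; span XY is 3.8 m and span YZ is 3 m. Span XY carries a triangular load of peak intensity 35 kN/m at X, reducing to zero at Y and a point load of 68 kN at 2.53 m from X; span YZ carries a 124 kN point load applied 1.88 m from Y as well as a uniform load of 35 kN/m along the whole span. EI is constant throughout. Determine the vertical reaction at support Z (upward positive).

Release continuity at Y by inserting a hinge; the redundant is the internal moment M_Y. The primary structure is two simply-supported spans XY and YZ.
End slopes at the hinge Y, treating each span as simply supported:
  span XY: triangular load, peak 35: 7w₀L³/(360EI) = 37.34/EI
  span XY: point load 68 at a = 2.53: Pab(L + a)/(6LEI) = 60.66/EI
  span YZ: point load 124 at a = 1.88: Pab(L + b)/(6LEI) = 59.76/EI
  span YZ: UDL 35: wL³/(24EI) = 39.38/EI
  relative rotation θ_0 = (98 + 99.14)/EI = 197.1/EI
A unit hogging moment at Y produces rotation L₁/(3EI) + L₂/(3EI) = 2.267/EI.
Compatibility: M_Y·(L₁+L₂)/(3EI) = θ_0, giving M_Y = 86.97 kN·m (hogging).
Span YZ, ΣM about Z: R_Y^{YZ}·3 = 296.4 + 86.97, so R_Y^{YZ} = 127.8 kN and R_Z = 229 − 127.8 = 101.2 kN.

R_Z = 101.2 kN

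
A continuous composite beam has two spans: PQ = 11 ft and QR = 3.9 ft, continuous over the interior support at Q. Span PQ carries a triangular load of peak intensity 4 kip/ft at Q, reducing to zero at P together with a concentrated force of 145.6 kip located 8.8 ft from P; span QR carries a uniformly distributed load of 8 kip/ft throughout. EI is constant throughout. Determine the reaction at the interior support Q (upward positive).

Take M_Q as the redundant. Released structure: two simple spans PQ and QR with a hinge at Q.
Discontinuity in slope at Q on the released structure — sum the simple-span end rotations:
  span PQ: triangular load, peak 4: w₀L³/(45EI) = 118.3/EI
  span PQ: point load 145.6 at a = 8.8: Pab(L + a)/(6LEI) = 845.6/EI
  span QR: UDL 8: wL³/(24EI) = 19.77/EI
  relative rotation θ_0 = (964 + 19.77)/EI = 983.7/EI
A unit hogging moment at Q produces rotation L₁/(3EI) + L₂/(3EI) = 4.967/EI.
Compatibility: M_Q·(L₁+L₂)/(3EI) = θ_0, giving M_Q = 198.1 kip·ft (hogging).
Span PQ, ΣM about P with M_Q applied at Q: R_Q^{PQ}·11 = 1443 + 198.1, so R_Q^{PQ} = 149.2 kip and R_P = 167.6 − 149.2 = 18.45 kip.
Span QR, ΣM about R: R_Q^{QR}·3.9 = 60.84 + 198.1, so R_Q^{QR} = 66.39 kip and R_R = 31.2 − 66.39 = -35.19 kip.
R_Q = 149.2 + 66.39 = 215.5 kip.

R_Q = 215.5 kip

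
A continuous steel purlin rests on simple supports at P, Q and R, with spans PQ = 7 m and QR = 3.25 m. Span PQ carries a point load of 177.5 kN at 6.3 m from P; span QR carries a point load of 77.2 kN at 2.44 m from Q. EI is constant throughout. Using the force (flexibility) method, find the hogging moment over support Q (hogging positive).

M_Q = 81.85 kN·m

Insert a hinge at Q; M_Q is the redundant, and each span becomes simply supported.
Discontinuity in slope at Q on the released structure — sum the simple-span end rotations:
  span PQ: point load 177.5 at a = 6.3: Pab(L + a)/(6LEI) = 247.9/EI
  span QR: point load 77.2 at a = 2.44: Pab(L + b)/(6LEI) = 31.77/EI
  relative rotation θ_0 = (247.9 + 31.77)/EI = 279.6/EI
A unit hogging moment at Q produces rotation L₁/(3EI) + L₂/(3EI) = 3.417/EI.
Slope continuity at Q: θ_0 = M_Q·3.417/EI, so M_Q = 279.6/3.417 = 81.85 kN·m (hogging).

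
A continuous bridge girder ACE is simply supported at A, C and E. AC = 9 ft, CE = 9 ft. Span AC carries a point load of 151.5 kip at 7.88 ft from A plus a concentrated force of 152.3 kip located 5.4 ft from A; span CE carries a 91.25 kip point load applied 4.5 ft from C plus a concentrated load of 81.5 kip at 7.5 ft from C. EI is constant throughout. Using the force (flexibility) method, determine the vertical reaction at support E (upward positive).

R_E = 79.32 kip

Take M_C as the redundant. Released structure: two simple spans AC and CE with a hinge at C.
Discontinuity in slope at C on the released structure — sum the simple-span end rotations:
  span AC: point load 151.5 at a = 7.88: Pab(L + a)/(6LEI) = 418/EI
  span AC: point load 152.3 at a = 5.4: Pab(L + a)/(6LEI) = 789.5/EI
  span CE: point load 91.25 at a = 4.5: Pab(L + b)/(6LEI) = 462/EI
  span CE: point load 81.5 at a = 7.5: Pab(L + b)/(6LEI) = 178.3/EI
  relative rotation θ_0 = (1207 + 640.2)/EI = 1848/EI
A unit hogging moment at C produces rotation L₁/(3EI) + L₂/(3EI) = 6/EI.
Slope continuity at C: θ_0 = M_C·6/EI, so M_C = 1848/6 = 308 kip·ft (hogging).
Span CE, ΣM about E: R_C^{CE}·9 = 532.9 + 308, so R_C^{CE} = 93.43 kip and R_E = 172.8 − 93.43 = 79.32 kip.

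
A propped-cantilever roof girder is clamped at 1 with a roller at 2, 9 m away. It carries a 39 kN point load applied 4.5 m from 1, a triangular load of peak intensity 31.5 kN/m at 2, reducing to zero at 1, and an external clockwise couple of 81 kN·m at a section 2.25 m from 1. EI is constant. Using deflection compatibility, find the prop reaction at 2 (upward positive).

Release the roller at 2. Primary structure: cantilever fixed at 1.
Downward deflection at the released point 2 due to the loads:
  point load 39 at a = 4.5: Pa²(3L − a)/(6EI) = 2962/EI
  triangular load, peak 31.5 at the free end: 11w₀L⁴/(120EI) = 18945/EI
  clockwise couple 81 at a = 2.25: M₀a(2L − a)/(2EI) = 1435/EI
  δ_0 = 23342/EI
Tip deflection under a unit load at 2: L³/(3EI) = 243/EI.
The prop prevents deflection at 2: R_2 = δ_0/δ_{22} = 23342/243 = 96.06 kN.

R_2 = 96.06 kN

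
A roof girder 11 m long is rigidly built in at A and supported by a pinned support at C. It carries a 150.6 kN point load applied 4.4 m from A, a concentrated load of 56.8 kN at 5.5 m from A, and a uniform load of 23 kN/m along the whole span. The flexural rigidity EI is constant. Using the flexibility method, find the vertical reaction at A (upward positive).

R_A = 316.5 kN

Take the reaction at C as the redundant and release it; the primary structure is a cantilever fixed at A.
Deflection at C on the released cantilever, summing each load's contribution:
  point load 150.6 at a = 4.4: Pa²(3L − a)/(6EI) = 13898/EI
  point load 56.8 at a = 5.5: Pa²(3L − a)/(6EI) = 7875/EI
  UDL 23: wL⁴/(8EI) = 42093/EI
  δ_0 = 63866/EI
Tip deflection under a unit load at C: L³/(3EI) = 443.7/EI.
Compatibility at C: δ_0 − R_C·δ_{CC} = 0, so R_C = 63866/443.7 = 143.9 kN.
Vertical equilibrium: R_A = ΣP − R_C = 460.4 − 143.9 = 316.5 kN.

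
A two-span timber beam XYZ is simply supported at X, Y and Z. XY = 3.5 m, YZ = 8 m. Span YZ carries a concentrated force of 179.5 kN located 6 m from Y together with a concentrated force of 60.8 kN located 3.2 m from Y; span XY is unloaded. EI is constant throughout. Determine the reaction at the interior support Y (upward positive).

Take M_Y as the redundant. Released structure: two simple spans XY and YZ with a hinge at Y.
Discontinuity in slope at Y on the released structure — sum the simple-span end rotations:
  span YZ: point load 179.5 at a = 6: Pab(L + b)/(6LEI) = 448.8/EI
  span YZ: point load 60.8 at a = 3.2: Pab(L + b)/(6LEI) = 249/EI
  relative rotation θ_0 = (0 + 697.8)/EI = 697.8/EI
A unit hogging moment at Y produces rotation L₁/(3EI) + L₂/(3EI) = 3.833/EI.
Slope continuity at Y: θ_0 = M_Y·3.833/EI, so M_Y = 697.8/3.833 = 182 kN·m (hogging).
Span XY, ΣM about X with M_Y applied at Y: R_Y^{XY}·3.5 = 0 + 182, so R_Y^{XY} = 52.01 kN and R_X = 0 − 52.01 = -52.01 kN.
Span YZ, ΣM about Z: R_Y^{YZ}·8 = 650.8 + 182, so R_Y^{YZ} = 104.1 kN and R_Z = 240.3 − 104.1 = 136.2 kN.
R_Y = 52.01 + 104.1 = 156.1 kN.

R_Y = 156.1 kN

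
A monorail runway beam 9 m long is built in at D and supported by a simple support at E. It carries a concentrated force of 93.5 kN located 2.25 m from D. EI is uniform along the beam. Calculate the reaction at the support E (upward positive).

R_E = 8.035 kN

Release the roller at E. Primary structure: cantilever fixed at D.
Primary-structure tip deflection at E by superposition:
  point load 93.5 at a = 2.25: Pa²(3L − a)/(6EI) = 1953/EI
Tip deflection under a unit load at E: L³/(3EI) = 243/EI.
The prop prevents deflection at E: R_E = δ_0/δ_{EE} = 1953/243 = 8.035 kN.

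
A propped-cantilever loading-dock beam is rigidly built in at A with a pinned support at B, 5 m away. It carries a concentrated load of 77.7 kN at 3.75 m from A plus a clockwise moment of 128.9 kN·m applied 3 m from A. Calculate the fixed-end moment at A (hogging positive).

M_A = 12.01 kN·m

Take the reaction at B as the redundant and release it; the primary structure is a cantilever fixed at A.
Free-end deflection of the primary structure under the applied loading (downward +):
  point load 77.7 at a = 3.75: Pa²(3L − a)/(6EI) = 2049/EI
  clockwise couple 128.9 at a = 3: M₀a(2L − a)/(2EI) = 1353/EI
  δ_0 = 3402/EI
Flexibility coefficient — unit upward force at B: δ_{BB} = L³/(3EI) = 41.67/EI.
Compatibility at B: δ_0 − R_B·δ_{BB} = 0, so R_B = 3402/41.67 = 81.65 kN.
Moment equilibrium about A: M_A = Σ(load moments about A) − R_B·L = 420.3 − 81.65×5 = 12.01 kN·m.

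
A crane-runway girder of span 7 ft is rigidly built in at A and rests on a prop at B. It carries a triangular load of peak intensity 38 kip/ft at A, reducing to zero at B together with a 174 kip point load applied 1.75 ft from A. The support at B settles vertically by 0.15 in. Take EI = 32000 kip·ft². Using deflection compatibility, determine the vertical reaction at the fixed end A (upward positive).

R_A = 268.9 kip

Take the reaction at B as the redundant and release it; the primary structure is a cantilever fixed at A.
Primary-structure tip deflection at B by superposition:
  triangular load, peak 38 at the fixed end: w₀L⁴/(30EI) = 3041/EI
  point load 174 at a = 1.75: Pa²(3L − a)/(6EI) = 1710/EI
  δ_0 = 4751/EI
Tip deflection under a unit load at B: L³/(3EI) = 114.3/EI.
With EI = 32000 kip·ft²: δ_0 = 0.14847 ft and δ_{BB} = 0.003573 ft/kip.
Compatibility — the beam at B must follow the support down by 0.0125 ft: δ_0 − R_B·δ_{BB} = 0.0125, so R_B = (0.14847 − 0.0125)/0.003573 = 38.05 kip.
Vertical equilibrium: R_A = ΣP − R_B = 307 − 38.05 = 268.9 kip.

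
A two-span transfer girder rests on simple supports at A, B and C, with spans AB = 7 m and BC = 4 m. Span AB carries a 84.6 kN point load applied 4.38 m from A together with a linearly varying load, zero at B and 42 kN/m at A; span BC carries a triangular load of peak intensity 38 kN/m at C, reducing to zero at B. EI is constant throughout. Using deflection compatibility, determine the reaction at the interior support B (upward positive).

Insert a hinge at B; M_B is the redundant, and each span becomes simply supported.
End slopes at the hinge B, treating each span as simply supported:
  span AB: point load 84.6 at a = 4.38: Pab(L + a)/(6LEI) = 263.1/EI
  span AB: triangular load, peak 42: 7w₀L³/(360EI) = 280.1/EI
  span BC: triangular load, peak 38: 7w₀L³/(360EI) = 47.29/EI
  relative rotation θ_0 = (543.2 + 47.29)/EI = 590.5/EI
A unit hogging moment at B produces rotation L₁/(3EI) + L₂/(3EI) = 3.667/EI.
Compatibility: M_B·(L₁+L₂)/(3EI) = θ_0, giving M_B = 161 kN·m (hogging).
Span AB, ΣM about A with M_B applied at B: R_B^{AB}·7 = 713.5 + 161, so R_B^{AB} = 124.9 kN and R_A = 231.6 − 124.9 = 106.7 kN.
Span BC, ΣM about C: R_B^{BC}·4 = 101.3 + 161, so R_B^{BC} = 65.59 kN and R_C = 76 − 65.59 = 10.41 kN.
R_B = 124.9 + 65.59 = 190.5 kN.

R_B = 190.5 kN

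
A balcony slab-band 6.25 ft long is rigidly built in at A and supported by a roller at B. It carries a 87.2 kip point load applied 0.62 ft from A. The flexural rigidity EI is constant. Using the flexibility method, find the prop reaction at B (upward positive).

R_B = 1.245 kip

Choose R_B as the redundant. The primary structure is the cantilever fixed at A.
Downward deflection at the released point B due to the loads:
  point load 87.2 at a = 0.62: Pa²(3L − a)/(6EI) = 101.3/EI
Flexibility coefficient — unit upward force at B: δ_{BB} = L³/(3EI) = 81.38/EI.
Compatibility at B: δ_0 − R_B·δ_{BB} = 0, so R_B = 101.3/81.38 = 1.245 kip.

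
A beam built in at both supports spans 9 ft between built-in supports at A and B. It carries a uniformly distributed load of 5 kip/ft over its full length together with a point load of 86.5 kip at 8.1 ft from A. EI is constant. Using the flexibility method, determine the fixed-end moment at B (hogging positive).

Take the two fixed-end moments M_A, M_B as redundants; the released structure is the simple span AB.
On the primary (simply-supported) span, the end slopes from the loading are:
  at A: UDL 5: wL³/(24EI) = 151.9/EI
  at B: UDL 5: wL³/(24EI) = 151.9/EI
  at A: point load 86.5 at a = 8.1: Pab(L + b)/(6LEI) = 115.6/EI
  at B: point load 86.5 at a = 8.1: Pab(L + a)/(6LEI) = 199.7/EI
  θ_A0 = 267.5/EI,  θ_B0 = 351.6/EI
Flexibility coefficients: a unit moment at one end gives L/(3EI) there and L/(6EI) at the far end, so f₁₁ = f₂₂ = 3/EI and f₁₂ = f₂₁ = 1.5/EI.
Compatibility — zero rotation at each built-in end:
  3 M_A + 1.5 M_B = 267.5
  1.5 M_A + 3 M_B = 351.6
Solving the pair gives M_A = 40.76 kip·ft and M_B = 96.81 kip·ft (hogging).

M_B = 96.81 kip·ft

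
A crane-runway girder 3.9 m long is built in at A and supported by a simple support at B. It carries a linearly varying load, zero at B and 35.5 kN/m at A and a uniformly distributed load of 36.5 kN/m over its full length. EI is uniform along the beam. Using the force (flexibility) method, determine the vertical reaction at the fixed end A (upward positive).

R_A = 144.3 kN

Release the roller at B. Primary structure: cantilever fixed at A.
Primary-structure tip deflection at B by superposition:
  triangular load, peak 35.5 at the fixed end: w₀L⁴/(30EI) = 273.8/EI
  UDL 36.5: wL⁴/(8EI) = 1056/EI
  δ_0 = 1329/EI
Tip deflection under a unit load at B: L³/(3EI) = 19.77/EI.
The prop prevents deflection at B: R_B = δ_0/δ_{BB} = 1329/19.77 = 67.23 kN.
Vertical equilibrium: R_A = ΣP − R_B = 211.6 − 67.23 = 144.3 kN.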